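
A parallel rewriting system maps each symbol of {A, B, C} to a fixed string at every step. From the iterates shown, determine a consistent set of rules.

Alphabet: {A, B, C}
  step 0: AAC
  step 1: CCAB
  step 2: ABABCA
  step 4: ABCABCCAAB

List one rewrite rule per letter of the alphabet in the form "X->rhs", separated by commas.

  step 1 ⇒ step 2: CCAB ⇒ AB·AB·C·A
    A ↦ C
    B ↦ A
    C ↦ AB

A->C, B->A, C->AB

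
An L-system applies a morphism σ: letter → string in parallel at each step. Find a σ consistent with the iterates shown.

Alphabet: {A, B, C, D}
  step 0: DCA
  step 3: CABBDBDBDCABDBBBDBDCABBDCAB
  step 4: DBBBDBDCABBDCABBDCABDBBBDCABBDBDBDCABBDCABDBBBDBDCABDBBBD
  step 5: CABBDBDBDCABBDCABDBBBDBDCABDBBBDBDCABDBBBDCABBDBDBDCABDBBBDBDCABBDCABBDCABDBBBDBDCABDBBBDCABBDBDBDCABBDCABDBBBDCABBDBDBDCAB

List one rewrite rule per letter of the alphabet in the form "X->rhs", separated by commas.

  step 4 ⇒ step 5: DBBBDBDCABBDCABBDCABDBBBDCABBDBDBDCABBDCABDBBBDBDCABDBBBD ⇒ CAB·BD·BD·BD·CAB·BD·CAB·DB·B·BD·BD·CAB·DB·B·BD·BD·CAB·DB·B·BD·CAB·BD·BD·BD·CAB·DB·B·BD·BD·CAB·BD·CAB·BD·CAB·DB·B·BD·BD·CAB·DB·B·BD·CAB·BD·BD·BD·CAB·BD·CAB·DB·B·BD·CAB·BD·BD·BD·CAB
    A ↦ B
    B ↦ BD
    C ↦ DB
    D ↦ CAB

A->B, B->BD, C->DB, D->CAB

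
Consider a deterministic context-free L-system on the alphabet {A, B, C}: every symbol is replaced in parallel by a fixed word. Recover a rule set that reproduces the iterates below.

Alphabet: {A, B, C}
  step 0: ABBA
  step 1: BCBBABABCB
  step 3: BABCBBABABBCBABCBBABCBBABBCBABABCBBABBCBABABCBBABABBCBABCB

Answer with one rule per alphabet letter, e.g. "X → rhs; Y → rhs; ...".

  step 0 ⇒ step 1: ABBA ⇒ BCB·BA·BA·BCB
    A ↦ BCB
    B ↦ BA
    C ↦ BBC  (constrained at step 1)

A->BCB, B->BA, C->BBC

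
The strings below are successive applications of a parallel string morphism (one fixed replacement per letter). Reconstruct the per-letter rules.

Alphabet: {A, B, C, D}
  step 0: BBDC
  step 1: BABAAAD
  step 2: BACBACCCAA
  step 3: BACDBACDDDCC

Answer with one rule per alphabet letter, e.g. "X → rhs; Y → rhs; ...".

A->C, B->BA, C->D, D->AA

  step 2 ⇒ step 3: BACBACCCAA ⇒ BA·C·D·BA·C·D·D·D·C·C
    A ↦ C
    B ↦ BA
    C ↦ D
  step 0 ⇒ step 1: BBDC ⇒ BA·BA·AA·D
    D ↦ AA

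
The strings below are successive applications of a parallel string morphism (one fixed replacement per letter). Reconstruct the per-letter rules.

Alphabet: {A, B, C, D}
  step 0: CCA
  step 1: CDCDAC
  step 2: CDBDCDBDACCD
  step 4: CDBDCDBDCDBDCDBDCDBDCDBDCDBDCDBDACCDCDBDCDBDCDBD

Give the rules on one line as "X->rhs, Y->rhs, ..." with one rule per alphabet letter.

A->AC, B->CD, C->CD, D->BD

  step 1 ⇒ step 2: CDCDAC ⇒ CD·BD·CD·BD·AC·CD
    A ↦ AC
    C ↦ CD
    D ↦ BD
    B ↦ CD  (constrained at step 2)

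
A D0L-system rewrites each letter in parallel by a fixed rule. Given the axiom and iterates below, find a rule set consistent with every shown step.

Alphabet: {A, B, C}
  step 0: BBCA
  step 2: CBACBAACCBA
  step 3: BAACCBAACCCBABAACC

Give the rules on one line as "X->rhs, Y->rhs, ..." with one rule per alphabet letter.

A->C, B->AC, C->BA

  step 2 ⇒ step 3: CBACBAACCBA ⇒ BA·AC·C·BA·AC·C·C·BA·BA·AC·C
    A ↦ C
    B ↦ AC
    C ↦ BA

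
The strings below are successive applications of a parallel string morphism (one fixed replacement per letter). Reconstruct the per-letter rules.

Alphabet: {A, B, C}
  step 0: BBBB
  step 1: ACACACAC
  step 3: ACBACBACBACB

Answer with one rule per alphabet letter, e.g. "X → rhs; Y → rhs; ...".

  step 0 ⇒ step 1: BBBB ⇒ AC·AC·AC·AC
    B ↦ AC
    A ↦ B  (constrained at step 1)
    C ↦ A  (constrained at step 1)

A->B, B->AC, C->A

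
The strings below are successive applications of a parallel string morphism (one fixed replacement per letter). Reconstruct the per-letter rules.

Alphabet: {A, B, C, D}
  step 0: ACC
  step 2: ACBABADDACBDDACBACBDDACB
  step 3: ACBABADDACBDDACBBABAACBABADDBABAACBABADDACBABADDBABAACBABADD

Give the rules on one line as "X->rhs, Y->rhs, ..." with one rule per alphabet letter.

  step 2 ⇒ step 3: ACBABADDACBDDACBACBDDACB ⇒ ACB·ABA·DD·ACB·DD·ACB·BA·BA·ACB·ABA·DD·BA·BA·ACB·ABA·DD·ACB·ABA·DD·BA·BA·ACB·ABA·DD
    A ↦ ACB
    B ↦ DD
    C ↦ ABA
    D ↦ BA

A->ACB, B->DD, C->ABA, D->BA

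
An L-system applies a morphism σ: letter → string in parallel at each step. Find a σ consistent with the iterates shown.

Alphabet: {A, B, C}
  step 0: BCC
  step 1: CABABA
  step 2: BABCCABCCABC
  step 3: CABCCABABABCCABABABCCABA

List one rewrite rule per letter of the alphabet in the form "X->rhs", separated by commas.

A->BC, B->CA, C->BA

  step 2 ⇒ step 3: BABCCABCCABC ⇒ CA·BC·CA·BA·BA·BC·CA·BA·BA·BC·CA·BA
    A ↦ BC
    B ↦ CA
    C ↦ BA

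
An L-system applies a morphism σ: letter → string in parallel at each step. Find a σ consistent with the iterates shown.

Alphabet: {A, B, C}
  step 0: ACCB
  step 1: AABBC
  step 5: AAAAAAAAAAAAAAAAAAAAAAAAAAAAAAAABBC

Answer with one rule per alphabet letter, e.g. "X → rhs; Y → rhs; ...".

  step 0 ⇒ step 1: ACCB ⇒ AA·B·B·C
    A ↦ AA
    B ↦ C
    C ↦ B

A->AA, B->C, C->B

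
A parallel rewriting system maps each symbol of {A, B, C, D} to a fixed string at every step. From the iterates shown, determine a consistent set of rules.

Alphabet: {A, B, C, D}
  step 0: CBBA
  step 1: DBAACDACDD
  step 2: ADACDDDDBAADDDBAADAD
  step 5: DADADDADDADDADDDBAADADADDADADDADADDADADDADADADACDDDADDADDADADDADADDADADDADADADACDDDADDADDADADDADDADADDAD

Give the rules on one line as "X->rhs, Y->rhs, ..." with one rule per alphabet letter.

A->D, B->ACD, C->DBA, D->AD

  step 1 ⇒ step 2: DBAACDACDD ⇒ AD·ACD·D·D·DBA·AD·D·DBA·AD·AD
    A ↦ D
    B ↦ ACD
    C ↦ DBA
    D ↦ AD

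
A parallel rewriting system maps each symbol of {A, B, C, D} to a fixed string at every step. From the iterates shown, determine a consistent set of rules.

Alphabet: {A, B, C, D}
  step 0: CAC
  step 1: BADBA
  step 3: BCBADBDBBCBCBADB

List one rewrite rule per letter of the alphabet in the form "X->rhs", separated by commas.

A->D, B->BC, C->BA, D->DB

  step 0 ⇒ step 1: CAC ⇒ BA·D·BA
    A ↦ D
    C ↦ BA
    B ↦ BC  (constrained at step 1)
    D ↦ DB  (constrained at step 1)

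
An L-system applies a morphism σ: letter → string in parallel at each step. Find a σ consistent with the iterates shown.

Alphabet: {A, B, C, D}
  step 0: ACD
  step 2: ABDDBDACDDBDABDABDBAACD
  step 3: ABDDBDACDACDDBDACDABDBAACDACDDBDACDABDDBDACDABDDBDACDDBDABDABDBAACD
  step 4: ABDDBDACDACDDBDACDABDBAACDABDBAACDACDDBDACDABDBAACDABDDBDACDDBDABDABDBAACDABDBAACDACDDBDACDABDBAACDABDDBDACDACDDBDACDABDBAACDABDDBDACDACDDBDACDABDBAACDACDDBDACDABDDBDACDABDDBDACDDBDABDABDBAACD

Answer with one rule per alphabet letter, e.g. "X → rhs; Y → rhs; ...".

A->ABD, B->DBD, C->BA, D->ACD

  step 3 ⇒ step 4: ABDDBDACDACDDBDACDABDBAACDACDDBDACDABDDBDACDABDDBDACDDBDABDABDBAACD ⇒ ABD·DBD·ACD·ACD·DBD·ACD·ABD·BA·ACD·ABD·BA·ACD·ACD·DBD·ACD·ABD·BA·ACD·ABD·DBD·ACD·DBD·ABD·ABD·BA·ACD·ABD·BA·ACD·ACD·DBD·ACD·ABD·BA·ACD·ABD·DBD·ACD·ACD·DBD·ACD·ABD·BA·ACD·ABD·DBD·ACD·ACD·DBD·ACD·ABD·BA·ACD·ACD·DBD·ACD·ABD·DBD·ACD·ABD·DBD·ACD·DBD·ABD·ABD·BA·ACD
    A ↦ ABD
    B ↦ DBD
    C ↦ BA
    D ↦ ACD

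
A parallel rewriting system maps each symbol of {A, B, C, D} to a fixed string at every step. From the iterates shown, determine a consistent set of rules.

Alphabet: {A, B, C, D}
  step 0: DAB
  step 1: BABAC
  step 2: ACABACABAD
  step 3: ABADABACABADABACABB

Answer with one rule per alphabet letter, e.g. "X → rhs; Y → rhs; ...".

A->AB, B->AC, C->AD, D->B

  step 2 ⇒ step 3: ACABACABAD ⇒ AB·AD·AB·AC·AB·AD·AB·AC·AB·B
    A ↦ AB
    B ↦ AC
    C ↦ AD
    D ↦ B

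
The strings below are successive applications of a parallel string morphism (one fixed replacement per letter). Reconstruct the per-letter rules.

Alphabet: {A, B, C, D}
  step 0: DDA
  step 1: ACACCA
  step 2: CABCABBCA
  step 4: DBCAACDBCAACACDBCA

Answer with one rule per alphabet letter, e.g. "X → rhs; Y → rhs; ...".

  step 1 ⇒ step 2: ACACCA ⇒ CA·B·CA·B·B·CA
    A ↦ CA
    C ↦ B
    B ↦ D  (constrained at step 2)
  step 0 ⇒ step 1: DDA ⇒ AC·AC·CA
    D ↦ AC

A->CA, B->D, C->B, D->AC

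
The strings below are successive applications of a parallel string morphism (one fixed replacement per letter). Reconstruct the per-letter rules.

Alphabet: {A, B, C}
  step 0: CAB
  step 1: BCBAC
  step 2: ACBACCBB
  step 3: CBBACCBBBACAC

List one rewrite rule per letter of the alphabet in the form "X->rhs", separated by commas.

A->CB, B->AC, C->B

  step 2 ⇒ step 3: ACBACCBB ⇒ CB·B·AC·CB·B·B·AC·AC
    A ↦ CB
    B ↦ AC
    C ↦ B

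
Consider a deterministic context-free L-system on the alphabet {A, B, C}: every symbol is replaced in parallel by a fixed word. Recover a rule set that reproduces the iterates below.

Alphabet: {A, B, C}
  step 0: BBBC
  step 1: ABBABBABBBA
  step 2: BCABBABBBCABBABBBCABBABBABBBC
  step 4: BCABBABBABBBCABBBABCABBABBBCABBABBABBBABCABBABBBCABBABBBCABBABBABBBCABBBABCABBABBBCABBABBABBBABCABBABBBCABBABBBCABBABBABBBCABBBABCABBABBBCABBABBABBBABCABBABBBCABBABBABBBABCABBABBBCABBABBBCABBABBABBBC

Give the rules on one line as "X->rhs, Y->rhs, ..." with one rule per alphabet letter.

A->BC, B->ABB, C->BA

  step 1 ⇒ step 2: ABBABBABBBA ⇒ BC·ABB·ABB·BC·ABB·ABB·BC·ABB·ABB·ABB·BC
    A ↦ BC
    B ↦ ABB
  step 0 ⇒ step 1: BBBC ⇒ ABB·ABB·ABB·BA
    C ↦ BA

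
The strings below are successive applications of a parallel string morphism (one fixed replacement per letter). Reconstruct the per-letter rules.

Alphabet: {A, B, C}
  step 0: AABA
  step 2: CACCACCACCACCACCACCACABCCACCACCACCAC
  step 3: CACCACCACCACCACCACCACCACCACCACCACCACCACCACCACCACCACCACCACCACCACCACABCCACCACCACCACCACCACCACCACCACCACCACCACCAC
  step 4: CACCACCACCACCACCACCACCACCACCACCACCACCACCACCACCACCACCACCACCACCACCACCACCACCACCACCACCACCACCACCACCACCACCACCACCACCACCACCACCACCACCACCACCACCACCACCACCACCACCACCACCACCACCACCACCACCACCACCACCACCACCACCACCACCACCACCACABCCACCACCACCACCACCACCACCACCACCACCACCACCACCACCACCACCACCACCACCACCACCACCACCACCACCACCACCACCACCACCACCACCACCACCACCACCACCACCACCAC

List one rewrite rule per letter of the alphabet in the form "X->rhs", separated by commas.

  step 3 ⇒ step 4: CACCACCACCACCACCACCACCACCACCACCACCACCACCACCACCACCACCACCACCACCACCACABCCACCACCACCACCACCACCACCACCACCACCACCACCAC ⇒ CAC·CAC·CAC·CAC·CAC·CAC·CAC·CAC·CAC·CAC·CAC·CAC·CAC·CAC·CAC·CAC·CAC·CAC·CAC·CAC·CAC·CAC·CAC·CAC·CAC·CAC·CAC·CAC·CAC·CAC·CAC·CAC·CAC·CAC·CAC·CAC·CAC·CAC·CAC·CAC·CAC·CAC·CAC·CAC·CAC·CAC·CAC·CAC·CAC·CAC·CAC·CAC·CAC·CAC·CAC·CAC·CAC·CAC·CAC·CAC·CAC·CAC·CAC·CAC·CAC·CAC·CAC·ABC·CAC·CAC·CAC·CAC·CAC·CAC·CAC·CAC·CAC·CAC·CAC·CAC·CAC·CAC·CAC·CAC·CAC·CAC·CAC·CAC·CAC·CAC·CAC·CAC·CAC·CAC·CAC·CAC·CAC·CAC·CAC·CAC·CAC·CAC·CAC·CAC·CAC·CAC·CAC·CAC
    A ↦ CAC
    B ↦ ABC
    C ↦ CAC

A->CAC, B->ABC, C->CAC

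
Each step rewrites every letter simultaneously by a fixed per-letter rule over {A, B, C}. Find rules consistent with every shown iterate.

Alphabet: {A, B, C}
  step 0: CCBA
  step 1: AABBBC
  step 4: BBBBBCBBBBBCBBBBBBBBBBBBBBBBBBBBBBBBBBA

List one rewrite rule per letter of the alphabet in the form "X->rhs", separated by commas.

A->BC, B->BB, C->A

  step 0 ⇒ step 1: CCBA ⇒ A·A·BB·BC
    A ↦ BC
    B ↦ BB
    C ↦ A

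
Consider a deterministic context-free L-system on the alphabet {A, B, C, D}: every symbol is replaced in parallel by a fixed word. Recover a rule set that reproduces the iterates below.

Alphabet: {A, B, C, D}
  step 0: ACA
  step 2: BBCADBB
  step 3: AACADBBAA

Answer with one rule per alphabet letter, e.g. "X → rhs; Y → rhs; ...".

  step 2 ⇒ step 3: BBCADBB ⇒ A·A·CA·D·BB·A·A
    A ↦ D
    B ↦ A
    C ↦ CA
    D ↦ BB

A->D, B->A, C->CA, D->BB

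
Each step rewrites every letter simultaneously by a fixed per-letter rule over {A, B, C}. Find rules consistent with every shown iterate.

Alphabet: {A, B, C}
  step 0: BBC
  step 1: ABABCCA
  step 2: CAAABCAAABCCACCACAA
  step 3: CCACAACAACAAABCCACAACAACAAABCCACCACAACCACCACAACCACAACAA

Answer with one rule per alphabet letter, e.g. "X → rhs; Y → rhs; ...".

A->CAA, B->AB, C->CCA

  step 2 ⇒ step 3: CAAABCAAABCCACCACAA ⇒ CCA·CAA·CAA·CAA·AB·CCA·CAA·CAA·CAA·AB·CCA·CCA·CAA·CCA·CCA·CAA·CCA·CAA·CAA
    A ↦ CAA
    B ↦ AB
    C ↦ CCA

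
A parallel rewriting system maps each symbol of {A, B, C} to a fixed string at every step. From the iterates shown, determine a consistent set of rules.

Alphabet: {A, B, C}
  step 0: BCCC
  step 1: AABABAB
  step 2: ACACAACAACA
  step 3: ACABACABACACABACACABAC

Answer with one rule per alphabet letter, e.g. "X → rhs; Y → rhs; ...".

A->AC, B->A, C->AB

  step 2 ⇒ step 3: ACACAACAACA ⇒ AC·AB·AC·AB·AC·AC·AB·AC·AC·AB·AC
    A ↦ AC
    C ↦ AB
  step 0 ⇒ step 1: BCCC ⇒ A·AB·AB·AB
    B ↦ A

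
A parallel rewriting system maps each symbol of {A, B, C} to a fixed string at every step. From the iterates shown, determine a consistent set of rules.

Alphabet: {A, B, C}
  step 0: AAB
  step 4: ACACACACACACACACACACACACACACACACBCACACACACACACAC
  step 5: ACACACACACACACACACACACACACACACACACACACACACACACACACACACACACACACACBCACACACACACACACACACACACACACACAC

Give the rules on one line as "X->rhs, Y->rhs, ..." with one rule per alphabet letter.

  step 4 ⇒ step 5: ACACACACACACACACACACACACACACACACBCACACACACACACAC ⇒ AC·AC·AC·AC·AC·AC·AC·AC·AC·AC·AC·AC·AC·AC·AC·AC·AC·AC·AC·AC·AC·AC·AC·AC·AC·AC·AC·AC·AC·AC·AC·AC·BC·AC·AC·AC·AC·AC·AC·AC·AC·AC·AC·AC·AC·AC·AC·AC
    A ↦ AC
    B ↦ BC
    C ↦ AC

A->AC, B->BC, C->AC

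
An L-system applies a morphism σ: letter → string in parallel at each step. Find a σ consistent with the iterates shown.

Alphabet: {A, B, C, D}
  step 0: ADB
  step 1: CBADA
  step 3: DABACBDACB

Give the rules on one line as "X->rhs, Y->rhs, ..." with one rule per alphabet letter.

  step 0 ⇒ step 1: ADB ⇒ C·BA·DA
    A ↦ C
    B ↦ DA
    D ↦ BA
    C ↦ B  (constrained at step 1)

A->C, B->DA, C->B, D->BA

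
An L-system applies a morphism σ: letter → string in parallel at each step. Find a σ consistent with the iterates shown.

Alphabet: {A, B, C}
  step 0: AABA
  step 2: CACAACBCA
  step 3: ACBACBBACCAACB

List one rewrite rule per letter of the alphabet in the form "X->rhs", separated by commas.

A->B, B->CA, C->AC

  step 2 ⇒ step 3: CACAACBCA ⇒ AC·B·AC·B·B·AC·CA·AC·B
    A ↦ B
    B ↦ CA
    C ↦ AC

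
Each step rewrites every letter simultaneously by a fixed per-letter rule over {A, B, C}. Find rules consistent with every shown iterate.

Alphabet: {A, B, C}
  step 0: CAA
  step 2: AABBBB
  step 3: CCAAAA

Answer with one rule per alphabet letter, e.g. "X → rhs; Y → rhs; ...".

A->C, B->A, C->BB

  step 2 ⇒ step 3: AABBBB ⇒ C·C·A·A·A·A
    A ↦ C
    B ↦ A
    C ↦ BB  (constrained at step 0)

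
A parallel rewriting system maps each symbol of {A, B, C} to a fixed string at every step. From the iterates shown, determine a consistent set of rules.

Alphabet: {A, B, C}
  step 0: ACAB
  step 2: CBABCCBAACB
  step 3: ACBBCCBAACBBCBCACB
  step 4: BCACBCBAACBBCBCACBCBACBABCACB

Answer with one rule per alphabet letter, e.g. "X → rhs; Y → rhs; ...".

A->BC, B->CB, C->A

  step 3 ⇒ step 4: ACBBCCBAACBBCBCACB ⇒ BC·A·CB·CB·A·A·CB·BC·BC·A·CB·CB·A·CB·A·BC·A·CB
    A ↦ BC
    B ↦ CB
    C ↦ A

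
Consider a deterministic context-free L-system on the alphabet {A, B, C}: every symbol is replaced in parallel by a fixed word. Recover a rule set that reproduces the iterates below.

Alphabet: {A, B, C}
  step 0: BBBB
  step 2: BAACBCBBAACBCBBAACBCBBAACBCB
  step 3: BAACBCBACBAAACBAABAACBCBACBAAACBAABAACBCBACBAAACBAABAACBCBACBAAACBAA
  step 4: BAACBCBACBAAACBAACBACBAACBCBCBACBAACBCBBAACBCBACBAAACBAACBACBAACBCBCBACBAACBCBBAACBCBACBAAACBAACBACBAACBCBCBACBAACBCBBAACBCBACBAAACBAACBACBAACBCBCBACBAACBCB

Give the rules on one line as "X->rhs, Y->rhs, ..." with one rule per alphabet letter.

  step 3 ⇒ step 4: BAACBCBACBAAACBAABAACBCBACBAAACBAABAACBCBACBAAACBAABAACBCBACBAAACBAA ⇒ BAA·CB·CB·AC·BAA·AC·BAA·CB·AC·BAA·CB·CB·CB·AC·BAA·CB·CB·BAA·CB·CB·AC·BAA·AC·BAA·CB·AC·BAA·CB·CB·CB·AC·BAA·CB·CB·BAA·CB·CB·AC·BAA·AC·BAA·CB·AC·BAA·CB·CB·CB·AC·BAA·CB·CB·BAA·CB·CB·AC·BAA·AC·BAA·CB·AC·BAA·CB·CB·CB·AC·BAA·CB·CB
    A ↦ CB
    B ↦ BAA
    C ↦ AC

A->CB, B->BAA, C->AC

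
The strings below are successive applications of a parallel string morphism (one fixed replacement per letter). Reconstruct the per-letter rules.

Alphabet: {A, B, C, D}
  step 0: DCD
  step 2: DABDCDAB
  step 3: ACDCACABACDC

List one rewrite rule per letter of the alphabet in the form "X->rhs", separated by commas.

  step 2 ⇒ step 3: DABDCDAB ⇒ AC·D·C·AC·AB·AC·D·C
    A ↦ D
    B ↦ C
    C ↦ AB
    D ↦ AC

A->D, B->C, C->AB, D->AC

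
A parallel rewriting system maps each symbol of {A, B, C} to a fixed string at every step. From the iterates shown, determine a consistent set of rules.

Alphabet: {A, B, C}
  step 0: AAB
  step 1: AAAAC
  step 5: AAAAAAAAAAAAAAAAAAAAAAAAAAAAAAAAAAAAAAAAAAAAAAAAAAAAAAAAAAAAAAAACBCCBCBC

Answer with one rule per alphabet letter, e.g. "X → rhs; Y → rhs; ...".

A->AA, B->C, C->CB

  step 0 ⇒ step 1: AAB ⇒ AA·AA·C
    A ↦ AA
    B ↦ C
    C ↦ CB  (constrained at step 1)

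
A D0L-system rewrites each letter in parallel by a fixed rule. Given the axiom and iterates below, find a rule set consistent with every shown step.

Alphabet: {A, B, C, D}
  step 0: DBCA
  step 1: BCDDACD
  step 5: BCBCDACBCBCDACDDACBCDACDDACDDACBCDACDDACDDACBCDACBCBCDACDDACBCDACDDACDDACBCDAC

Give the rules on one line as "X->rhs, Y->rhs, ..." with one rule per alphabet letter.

A->D, B->DD, C->AC, D->BC

  step 0 ⇒ step 1: DBCA ⇒ BC·DD·AC·D
    A ↦ D
    B ↦ DD
    C ↦ AC
    D ↦ BC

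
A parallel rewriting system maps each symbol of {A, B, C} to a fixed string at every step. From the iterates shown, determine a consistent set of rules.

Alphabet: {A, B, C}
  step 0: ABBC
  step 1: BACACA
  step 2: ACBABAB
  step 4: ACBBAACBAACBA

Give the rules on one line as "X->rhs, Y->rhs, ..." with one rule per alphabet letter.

  step 1 ⇒ step 2: BACACA ⇒ AC·B·A·B·A·B
    A ↦ B
    B ↦ AC
    C ↦ A

A->B, B->AC, C->A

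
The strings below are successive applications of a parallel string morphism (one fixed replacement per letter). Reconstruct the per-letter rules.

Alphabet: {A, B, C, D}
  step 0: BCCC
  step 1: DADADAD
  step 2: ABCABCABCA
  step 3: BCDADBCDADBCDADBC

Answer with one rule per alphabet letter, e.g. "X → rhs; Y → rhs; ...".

A->BC, B->D, C->AD, D->A

  step 2 ⇒ step 3: ABCABCABCA ⇒ BC·D·AD·BC·D·AD·BC·D·AD·BC
    A ↦ BC
    B ↦ D
    C ↦ AD
  step 1 ⇒ step 2: DADADAD ⇒ A·BC·A·BC·A·BC·A
    D ↦ A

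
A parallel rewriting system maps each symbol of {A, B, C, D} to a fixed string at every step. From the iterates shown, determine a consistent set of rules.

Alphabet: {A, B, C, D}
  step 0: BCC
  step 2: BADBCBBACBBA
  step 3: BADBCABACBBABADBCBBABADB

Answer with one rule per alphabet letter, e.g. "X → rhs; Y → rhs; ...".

  step 2 ⇒ step 3: BADBCBBACBBA ⇒ BA·DB·CA·BA·CB·BA·BA·DB·CB·BA·BA·DB
    A ↦ DB
    B ↦ BA
    C ↦ CB
    D ↦ CA

A->DB, B->BA, C->CB, D->CA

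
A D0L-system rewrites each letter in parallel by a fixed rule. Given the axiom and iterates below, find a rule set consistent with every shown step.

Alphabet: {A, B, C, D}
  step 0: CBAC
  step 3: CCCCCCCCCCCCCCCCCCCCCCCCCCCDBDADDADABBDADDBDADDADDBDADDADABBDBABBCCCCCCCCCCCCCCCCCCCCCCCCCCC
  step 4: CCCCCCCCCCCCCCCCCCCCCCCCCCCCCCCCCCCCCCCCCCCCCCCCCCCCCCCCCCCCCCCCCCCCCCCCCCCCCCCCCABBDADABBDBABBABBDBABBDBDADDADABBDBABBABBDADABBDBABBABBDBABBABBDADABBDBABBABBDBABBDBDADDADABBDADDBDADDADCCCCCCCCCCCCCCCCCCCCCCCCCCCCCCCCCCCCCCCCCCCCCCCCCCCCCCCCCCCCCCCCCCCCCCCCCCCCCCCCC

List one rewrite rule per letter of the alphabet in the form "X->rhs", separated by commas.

  step 3 ⇒ step 4: CCCCCCCCCCCCCCCCCCCCCCCCCCCDBDADDADABBDADDBDADDADDBDADDADABBDBABBCCCCCCCCCCCCCCCCCCCCCCCCCCC ⇒ CCC·CCC·CCC·CCC·CCC·CCC·CCC·CCC·CCC·CCC·CCC·CCC·CCC·CCC·CCC·CCC·CCC·CCC·CCC·CCC·CCC·CCC·CCC·CCC·CCC·CCC·CCC·ABB·DAD·ABB·DB·ABB·ABB·DB·ABB·DB·DAD·DAD·ABB·DB·ABB·ABB·DAD·ABB·DB·ABB·ABB·DB·ABB·ABB·DAD·ABB·DB·ABB·ABB·DB·ABB·DB·DAD·DAD·ABB·DAD·DB·DAD·DAD·CCC·CCC·CCC·CCC·CCC·CCC·CCC·CCC·CCC·CCC·CCC·CCC·CCC·CCC·CCC·CCC·CCC·CCC·CCC·CCC·CCC·CCC·CCC·CCC·CCC·CCC·CCC
    A ↦ DB
    B ↦ DAD
    C ↦ CCC
    D ↦ ABB

A->DB, B->DAD, C->CCC, D->ABB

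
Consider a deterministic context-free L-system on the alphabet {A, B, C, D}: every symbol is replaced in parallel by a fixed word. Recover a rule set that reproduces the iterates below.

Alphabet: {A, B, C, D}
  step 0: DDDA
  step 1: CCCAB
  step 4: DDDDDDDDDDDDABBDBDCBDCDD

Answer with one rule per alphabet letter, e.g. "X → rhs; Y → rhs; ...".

A->AB, B->BD, C->DD, D->C

  step 0 ⇒ step 1: DDDA ⇒ C·C·C·AB
    A ↦ AB
    D ↦ C
    B ↦ BD  (constrained at step 1)
    C ↦ DD  (constrained at step 1)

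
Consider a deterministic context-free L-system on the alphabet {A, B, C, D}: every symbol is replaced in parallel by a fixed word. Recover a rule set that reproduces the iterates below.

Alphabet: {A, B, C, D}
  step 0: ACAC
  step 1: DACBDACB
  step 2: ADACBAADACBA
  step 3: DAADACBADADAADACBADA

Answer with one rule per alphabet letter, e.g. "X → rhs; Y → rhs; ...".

  step 2 ⇒ step 3: ADACBAADACBA ⇒ DA·A·DA·CB·A·DA·DA·A·DA·CB·A·DA
    A ↦ DA
    B ↦ A
    C ↦ CB
    D ↦ A

A->DA, B->A, C->CB, D->A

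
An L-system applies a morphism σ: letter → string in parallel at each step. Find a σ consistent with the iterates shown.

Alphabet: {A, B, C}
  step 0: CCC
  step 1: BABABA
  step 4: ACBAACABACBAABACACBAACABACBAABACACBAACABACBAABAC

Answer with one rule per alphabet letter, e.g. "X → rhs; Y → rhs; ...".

  step 0 ⇒ step 1: CCC ⇒ BA·BA·BA
    C ↦ BA
    A ↦ AC  (constrained at step 1)
    B ↦ AB  (constrained at step 1)

A->AC, B->AB, C->BA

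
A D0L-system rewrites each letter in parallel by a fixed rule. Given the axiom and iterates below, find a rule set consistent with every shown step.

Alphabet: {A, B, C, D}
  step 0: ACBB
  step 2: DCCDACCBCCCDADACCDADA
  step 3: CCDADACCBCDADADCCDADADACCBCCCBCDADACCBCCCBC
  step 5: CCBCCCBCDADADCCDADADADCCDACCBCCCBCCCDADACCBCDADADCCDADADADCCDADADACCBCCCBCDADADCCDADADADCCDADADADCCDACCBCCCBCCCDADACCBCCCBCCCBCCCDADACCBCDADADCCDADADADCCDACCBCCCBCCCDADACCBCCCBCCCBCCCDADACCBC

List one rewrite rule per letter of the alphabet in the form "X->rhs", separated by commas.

  step 2 ⇒ step 3: DCCDACCBCCCDADACCDADA ⇒ CC·DA·DA·CC·BC·DA·DA·DCC·DA·DA·DA·CC·BC·CC·BC·DA·DA·CC·BC·CC·BC
    A ↦ BC
    B ↦ DCC
    C ↦ DA
    D ↦ CC

A->BC, B->DCC, C->DA, D->CC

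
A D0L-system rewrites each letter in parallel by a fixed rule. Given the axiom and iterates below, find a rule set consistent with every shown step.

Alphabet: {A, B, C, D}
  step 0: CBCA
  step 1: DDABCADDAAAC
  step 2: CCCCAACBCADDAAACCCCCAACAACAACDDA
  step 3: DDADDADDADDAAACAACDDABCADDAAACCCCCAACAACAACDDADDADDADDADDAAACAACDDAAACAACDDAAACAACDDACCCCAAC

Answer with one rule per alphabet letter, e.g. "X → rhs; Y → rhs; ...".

  step 2 ⇒ step 3: CCCCAACBCADDAAACCCCCAACAACAACDDA ⇒ DDA·DDA·DDA·DDA·AAC·AAC·DDA·BCA·DDA·AAC·CC·CC·AAC·AAC·AAC·DDA·DDA·DDA·DDA·DDA·AAC·AAC·DDA·AAC·AAC·DDA·AAC·AAC·DDA·CC·CC·AAC
    A ↦ AAC
    B ↦ BCA
    C ↦ DDA
    D ↦ CC

A->AAC, B->BCA, C->DDA, D->CC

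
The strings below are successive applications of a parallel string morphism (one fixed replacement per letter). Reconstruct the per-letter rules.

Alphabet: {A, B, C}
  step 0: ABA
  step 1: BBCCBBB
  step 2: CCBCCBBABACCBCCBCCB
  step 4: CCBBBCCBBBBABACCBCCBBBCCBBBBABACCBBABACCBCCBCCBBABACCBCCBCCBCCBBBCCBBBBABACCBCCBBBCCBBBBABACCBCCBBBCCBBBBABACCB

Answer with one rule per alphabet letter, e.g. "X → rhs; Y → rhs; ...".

A->BB, B->CCB, C->BA

  step 1 ⇒ step 2: BBCCBBB ⇒ CCB·CCB·BA·BA·CCB·CCB·CCB
    B ↦ CCB
    C ↦ BA
  step 0 ⇒ step 1: ABA ⇒ BB·CCB·BB
    A ↦ BB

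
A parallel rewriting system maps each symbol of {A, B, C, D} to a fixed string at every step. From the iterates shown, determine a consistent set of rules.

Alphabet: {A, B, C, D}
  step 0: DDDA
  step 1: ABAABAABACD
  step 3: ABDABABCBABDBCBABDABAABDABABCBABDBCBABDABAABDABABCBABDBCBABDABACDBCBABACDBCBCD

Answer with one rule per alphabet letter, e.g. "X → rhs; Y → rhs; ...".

A->CD, B->BCB, C->ABD, D->ABA

  step 0 ⇒ step 1: DDDA ⇒ ABA·ABA·ABA·CD
    A ↦ CD
    D ↦ ABA
    B ↦ BCB  (constrained at step 1)
    C ↦ ABD  (constrained at step 1)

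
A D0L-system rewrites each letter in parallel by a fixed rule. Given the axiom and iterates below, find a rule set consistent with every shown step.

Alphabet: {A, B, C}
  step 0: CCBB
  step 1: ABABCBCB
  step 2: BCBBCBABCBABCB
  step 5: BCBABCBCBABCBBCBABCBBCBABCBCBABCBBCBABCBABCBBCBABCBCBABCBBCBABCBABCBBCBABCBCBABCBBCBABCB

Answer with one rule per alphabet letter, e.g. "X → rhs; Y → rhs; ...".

  step 1 ⇒ step 2: ABABCBCB ⇒ B·CB·B·CB·AB·CB·AB·CB
    A ↦ B
    B ↦ CB
    C ↦ AB

A->B, B->CB, C->AB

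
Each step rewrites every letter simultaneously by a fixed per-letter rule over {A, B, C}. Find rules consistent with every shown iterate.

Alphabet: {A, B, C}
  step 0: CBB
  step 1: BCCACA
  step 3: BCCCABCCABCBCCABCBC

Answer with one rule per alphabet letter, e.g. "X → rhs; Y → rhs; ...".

A->C, B->CA, C->BC

  step 0 ⇒ step 1: CBB ⇒ BC·CA·CA
    B ↦ CA
    C ↦ BC
    A ↦ C  (constrained at step 1)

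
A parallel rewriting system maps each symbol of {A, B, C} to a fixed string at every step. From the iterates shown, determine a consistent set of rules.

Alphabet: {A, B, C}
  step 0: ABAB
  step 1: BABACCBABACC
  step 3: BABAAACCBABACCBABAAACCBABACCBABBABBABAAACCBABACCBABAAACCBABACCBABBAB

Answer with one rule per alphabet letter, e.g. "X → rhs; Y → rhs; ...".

  step 0 ⇒ step 1: ABAB ⇒ BAB·ACC·BAB·ACC
    A ↦ BAB
    B ↦ ACC
    C ↦ A  (constrained at step 1)

A->BAB, B->ACC, C->A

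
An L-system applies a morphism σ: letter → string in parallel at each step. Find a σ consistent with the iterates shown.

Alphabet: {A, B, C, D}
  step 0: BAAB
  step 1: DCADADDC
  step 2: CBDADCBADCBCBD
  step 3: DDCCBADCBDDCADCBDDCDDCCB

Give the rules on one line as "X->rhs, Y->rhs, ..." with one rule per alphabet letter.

A->AD, B->DC, C->D, D->CB

  step 2 ⇒ step 3: CBDADCBADCBCBD ⇒ D·DC·CB·AD·CB·D·DC·AD·CB·D·DC·D·DC·CB
    A ↦ AD
    B ↦ DC
    C ↦ D
    D ↦ CB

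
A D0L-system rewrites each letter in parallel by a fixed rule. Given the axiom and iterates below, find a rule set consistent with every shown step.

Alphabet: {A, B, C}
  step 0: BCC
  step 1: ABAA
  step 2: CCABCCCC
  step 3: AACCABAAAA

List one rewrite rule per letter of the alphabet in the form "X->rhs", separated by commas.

  step 2 ⇒ step 3: CCABCCCC ⇒ A·A·CC·AB·A·A·A·A
    A ↦ CC
    B ↦ AB
    C ↦ A

A->CC, B->AB, C->A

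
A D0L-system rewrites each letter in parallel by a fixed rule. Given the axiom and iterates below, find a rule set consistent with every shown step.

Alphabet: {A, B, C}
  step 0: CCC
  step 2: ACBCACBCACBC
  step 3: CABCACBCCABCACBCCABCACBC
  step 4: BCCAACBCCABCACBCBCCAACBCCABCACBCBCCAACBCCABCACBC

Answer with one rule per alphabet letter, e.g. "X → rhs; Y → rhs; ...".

  step 3 ⇒ step 4: CABCACBCCABCACBCCABCACBC ⇒ BC·CA·AC·BC·CA·BC·AC·BC·BC·CA·AC·BC·CA·BC·AC·BC·BC·CA·AC·BC·CA·BC·AC·BC
    A ↦ CA
    B ↦ AC
    C ↦ BC

A->CA, B->AC, C->BC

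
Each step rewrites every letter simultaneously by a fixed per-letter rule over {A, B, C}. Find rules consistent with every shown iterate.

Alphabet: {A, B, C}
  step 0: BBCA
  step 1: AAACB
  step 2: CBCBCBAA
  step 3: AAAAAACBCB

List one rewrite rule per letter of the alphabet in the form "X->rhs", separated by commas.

  step 2 ⇒ step 3: CBCBCBAA ⇒ A·A·A·A·A·A·CB·CB
    A ↦ CB
    B ↦ A
    C ↦ A

A->CB, B->A, C->A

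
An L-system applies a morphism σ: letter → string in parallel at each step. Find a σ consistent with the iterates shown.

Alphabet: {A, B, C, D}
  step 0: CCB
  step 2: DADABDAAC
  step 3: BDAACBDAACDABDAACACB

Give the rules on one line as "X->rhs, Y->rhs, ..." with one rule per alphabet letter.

A->AC, B->DA, C->B, D->BDA

  step 2 ⇒ step 3: DADABDAAC ⇒ BDA·AC·BDA·AC·DA·BDA·AC·AC·B
    A ↦ AC
    B ↦ DA
    C ↦ B
    D ↦ BDA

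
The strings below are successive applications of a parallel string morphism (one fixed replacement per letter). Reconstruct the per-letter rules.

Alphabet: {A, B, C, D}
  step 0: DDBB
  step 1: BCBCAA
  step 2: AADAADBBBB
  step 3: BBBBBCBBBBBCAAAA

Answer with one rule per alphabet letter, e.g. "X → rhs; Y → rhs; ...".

  step 2 ⇒ step 3: AADAADBBBB ⇒ BB·BB·BC·BB·BB·BC·A·A·A·A
    A ↦ BB
    B ↦ A
    D ↦ BC
  step 1 ⇒ step 2: BCBCAA ⇒ A·AD·A·AD·BB·BB
    C ↦ AD

A->BB, B->A, C->AD, D->BC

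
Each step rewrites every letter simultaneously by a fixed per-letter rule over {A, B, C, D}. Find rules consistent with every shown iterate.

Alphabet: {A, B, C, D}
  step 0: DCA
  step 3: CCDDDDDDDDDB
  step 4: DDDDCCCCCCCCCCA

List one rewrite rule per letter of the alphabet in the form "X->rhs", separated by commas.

  step 3 ⇒ step 4: CCDDDDDDDDDB ⇒ DD·DD·C·C·C·C·C·C·C·C·C·CA
    B ↦ CA
    C ↦ DD
    D ↦ C
    A ↦ DB  (constrained at step 0)

A->DB, B->CA, C->DD, D->C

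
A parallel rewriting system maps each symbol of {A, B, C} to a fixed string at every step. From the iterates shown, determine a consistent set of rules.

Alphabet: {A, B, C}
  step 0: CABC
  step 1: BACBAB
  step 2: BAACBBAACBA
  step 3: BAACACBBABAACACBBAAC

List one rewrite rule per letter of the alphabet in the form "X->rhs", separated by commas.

  step 2 ⇒ step 3: BAACBBAACBA ⇒ BA·AC·AC·B·BA·BA·AC·AC·B·BA·AC
    A ↦ AC
    B ↦ BA
    C ↦ B

A->AC, B->BA, C->B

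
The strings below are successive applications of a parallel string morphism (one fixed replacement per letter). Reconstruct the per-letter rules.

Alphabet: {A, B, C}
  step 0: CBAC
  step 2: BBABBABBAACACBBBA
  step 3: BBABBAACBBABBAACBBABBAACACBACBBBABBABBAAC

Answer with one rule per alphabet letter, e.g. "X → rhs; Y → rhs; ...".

  step 2 ⇒ step 3: BBABBABBAACACBBBA ⇒ BBA·BBA·AC·BBA·BBA·AC·BBA·BBA·AC·AC·B·AC·B·BBA·BBA·BBA·AC
    A ↦ AC
    B ↦ BBA
    C ↦ B

A->AC, B->BBA, C->B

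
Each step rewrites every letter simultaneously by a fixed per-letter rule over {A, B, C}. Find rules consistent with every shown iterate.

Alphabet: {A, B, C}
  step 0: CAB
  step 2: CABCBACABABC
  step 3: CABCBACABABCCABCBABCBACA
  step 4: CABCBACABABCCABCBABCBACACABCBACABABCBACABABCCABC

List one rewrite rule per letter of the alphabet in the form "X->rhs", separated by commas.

  step 3 ⇒ step 4: CABCBACABABCCABCBABCBACA ⇒ CA·BC·BA·CA·BA·BC·CA·BC·BA·BC·BA·CA·CA·BC·BA·CA·BA·BC·BA·CA·BA·BC·CA·BC
    A ↦ BC
    B ↦ BA
    C ↦ CA

A->BC, B->BA, C->CA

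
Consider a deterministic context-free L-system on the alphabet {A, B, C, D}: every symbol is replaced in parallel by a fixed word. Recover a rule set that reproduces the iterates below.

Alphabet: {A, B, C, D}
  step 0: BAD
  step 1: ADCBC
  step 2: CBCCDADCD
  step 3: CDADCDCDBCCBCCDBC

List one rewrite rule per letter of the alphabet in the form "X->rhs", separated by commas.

  step 2 ⇒ step 3: CBCCDADCD ⇒ CD·AD·CD·CD·BC·C·BC·CD·BC
    A ↦ C
    B ↦ AD
    C ↦ CD
    D ↦ BC

A->C, B->AD, C->CD, D->BC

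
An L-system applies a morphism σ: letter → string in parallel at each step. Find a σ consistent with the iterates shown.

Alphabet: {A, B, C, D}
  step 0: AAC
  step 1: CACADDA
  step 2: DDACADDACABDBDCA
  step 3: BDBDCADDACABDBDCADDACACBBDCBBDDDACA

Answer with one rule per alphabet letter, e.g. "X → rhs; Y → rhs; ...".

  step 2 ⇒ step 3: DDACADDACABDBDCA ⇒ BD·BD·CA·DDA·CA·BD·BD·CA·DDA·CA·CB·BD·CB·BD·DDA·CA
    A ↦ CA
    B ↦ CB
    C ↦ DDA
    D ↦ BD

A->CA, B->CB, C->DDA, D->BD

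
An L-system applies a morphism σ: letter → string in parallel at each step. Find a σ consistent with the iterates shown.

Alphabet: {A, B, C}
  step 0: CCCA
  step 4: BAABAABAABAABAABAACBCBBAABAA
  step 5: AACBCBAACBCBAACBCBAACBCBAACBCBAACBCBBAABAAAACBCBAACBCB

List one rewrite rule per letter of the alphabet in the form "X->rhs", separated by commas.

  step 4 ⇒ step 5: BAABAABAABAABAABAACBCBBAABAA ⇒ AA·CB·CB·AA·CB·CB·AA·CB·CB·AA·CB·CB·AA·CB·CB·AA·CB·CB·B·AA·B·AA·AA·CB·CB·AA·CB·CB
    A ↦ CB
    B ↦ AA
    C ↦ B

A->CB, B->AA, C->B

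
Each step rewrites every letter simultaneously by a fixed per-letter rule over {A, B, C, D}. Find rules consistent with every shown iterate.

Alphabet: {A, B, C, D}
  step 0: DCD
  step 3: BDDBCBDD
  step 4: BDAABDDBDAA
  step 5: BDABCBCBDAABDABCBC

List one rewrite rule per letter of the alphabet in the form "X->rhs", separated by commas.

  step 4 ⇒ step 5: BDAABDDBDAA ⇒ BD·A·BC·BC·BD·A·A·BD·A·BC·BC
    A ↦ BC
    B ↦ BD
    D ↦ A
  step 3 ⇒ step 4: BDDBCBDD ⇒ BD·A·A·BD·D·BD·A·A
    C ↦ D

A->BC, B->BD, C->D, D->A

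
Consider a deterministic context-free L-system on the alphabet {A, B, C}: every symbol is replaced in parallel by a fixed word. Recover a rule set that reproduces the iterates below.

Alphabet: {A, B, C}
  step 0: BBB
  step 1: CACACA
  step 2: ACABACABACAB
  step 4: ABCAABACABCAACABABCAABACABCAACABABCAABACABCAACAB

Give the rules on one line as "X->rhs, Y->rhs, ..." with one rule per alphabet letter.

A->AB, B->CA, C->AC

  step 1 ⇒ step 2: CACACA ⇒ AC·AB·AC·AB·AC·AB
    A ↦ AB
    C ↦ AC
  step 0 ⇒ step 1: BBB ⇒ CA·CA·CA
    B ↦ CA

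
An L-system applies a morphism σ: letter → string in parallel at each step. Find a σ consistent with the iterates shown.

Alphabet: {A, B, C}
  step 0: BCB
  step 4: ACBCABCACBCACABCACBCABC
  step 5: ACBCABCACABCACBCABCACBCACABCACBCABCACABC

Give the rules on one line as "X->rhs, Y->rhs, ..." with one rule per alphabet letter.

A->AC, B->A, C->BC

  step 4 ⇒ step 5: ACBCABCACBCACABCACBCABC ⇒ AC·BC·A·BC·AC·A·BC·AC·BC·A·BC·AC·BC·AC·A·BC·AC·BC·A·BC·AC·A·BC
    A ↦ AC
    B ↦ A
    C ↦ BC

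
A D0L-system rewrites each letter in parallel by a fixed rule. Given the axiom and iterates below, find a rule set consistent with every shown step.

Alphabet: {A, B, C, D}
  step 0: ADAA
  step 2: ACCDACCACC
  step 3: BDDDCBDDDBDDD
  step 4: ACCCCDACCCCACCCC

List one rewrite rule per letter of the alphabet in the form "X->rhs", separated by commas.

A->BD, B->AC, C->D, D->C

  step 3 ⇒ step 4: BDDDCBDDDBDDD ⇒ AC·C·C·C·D·AC·C·C·C·AC·C·C·C
    B ↦ AC
    C ↦ D
    D ↦ C
  step 2 ⇒ step 3: ACCDACCACC ⇒ BD·D·D·C·BD·D·D·BD·D·D
    A ↦ BD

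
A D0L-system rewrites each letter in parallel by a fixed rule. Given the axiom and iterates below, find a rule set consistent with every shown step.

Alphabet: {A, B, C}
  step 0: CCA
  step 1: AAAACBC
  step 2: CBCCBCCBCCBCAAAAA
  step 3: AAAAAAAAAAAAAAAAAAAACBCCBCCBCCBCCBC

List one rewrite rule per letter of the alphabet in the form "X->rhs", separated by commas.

A->CBC, B->A, C->AA

  step 2 ⇒ step 3: CBCCBCCBCCBCAAAAA ⇒ AA·A·AA·AA·A·AA·AA·A·AA·AA·A·AA·CBC·CBC·CBC·CBC·CBC
    A ↦ CBC
    B ↦ A
    C ↦ AA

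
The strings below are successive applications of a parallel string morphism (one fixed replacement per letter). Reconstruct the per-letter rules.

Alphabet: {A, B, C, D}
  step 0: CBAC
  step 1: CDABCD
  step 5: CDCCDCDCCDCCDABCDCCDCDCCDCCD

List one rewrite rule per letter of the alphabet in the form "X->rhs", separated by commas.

  step 0 ⇒ step 1: CBAC ⇒ CD·A·B·CD
    A ↦ B
    B ↦ A
    C ↦ CD
    D ↦ C  (constrained at step 1)

A->B, B->A, C->CD, D->C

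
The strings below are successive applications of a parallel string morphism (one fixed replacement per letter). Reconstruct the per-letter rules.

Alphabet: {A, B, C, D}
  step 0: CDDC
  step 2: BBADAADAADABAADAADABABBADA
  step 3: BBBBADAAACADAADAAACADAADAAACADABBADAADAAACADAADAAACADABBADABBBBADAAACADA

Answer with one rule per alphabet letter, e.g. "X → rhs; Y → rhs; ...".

  step 2 ⇒ step 3: BBADAADAADABAADAADABABBADA ⇒ BB·BB·ADA·AAC·ADA·ADA·AAC·ADA·ADA·AAC·ADA·BB·ADA·ADA·AAC·ADA·ADA·AAC·ADA·BB·ADA·BB·BB·ADA·AAC·ADA
    A ↦ ADA
    B ↦ BB
    D ↦ AAC
    C ↦ BA  (constrained at step 0)

A->ADA, B->BB, C->BA, D->AAC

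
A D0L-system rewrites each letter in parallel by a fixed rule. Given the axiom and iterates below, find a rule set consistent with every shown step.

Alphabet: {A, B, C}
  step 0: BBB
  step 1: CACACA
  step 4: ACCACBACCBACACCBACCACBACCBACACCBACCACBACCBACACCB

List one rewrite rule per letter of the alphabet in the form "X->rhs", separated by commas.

A->CB, B->CA, C->AC

  step 0 ⇒ step 1: BBB ⇒ CA·CA·CA
    B ↦ CA
    A ↦ CB  (constrained at step 1)
    C ↦ AC  (constrained at step 1)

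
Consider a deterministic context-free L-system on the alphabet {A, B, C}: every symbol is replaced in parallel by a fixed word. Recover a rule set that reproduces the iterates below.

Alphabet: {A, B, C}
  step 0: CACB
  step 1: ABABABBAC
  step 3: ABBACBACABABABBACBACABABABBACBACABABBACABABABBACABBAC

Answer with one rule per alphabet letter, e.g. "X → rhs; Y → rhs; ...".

A->AB, B->BAC, C->AB

  step 0 ⇒ step 1: CACB ⇒ AB·AB·AB·BAC
    A ↦ AB
    B ↦ BAC
    C ↦ AB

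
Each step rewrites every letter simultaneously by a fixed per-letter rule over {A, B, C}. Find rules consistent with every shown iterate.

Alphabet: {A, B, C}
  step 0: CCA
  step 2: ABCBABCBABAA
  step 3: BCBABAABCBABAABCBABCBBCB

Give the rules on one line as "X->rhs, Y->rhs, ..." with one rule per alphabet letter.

A->BCB, B->A, C->BA

  step 2 ⇒ step 3: ABCBABCBABAA ⇒ BCB·A·BA·A·BCB·A·BA·A·BCB·A·BCB·BCB
    A ↦ BCB
    B ↦ A
    C ↦ BA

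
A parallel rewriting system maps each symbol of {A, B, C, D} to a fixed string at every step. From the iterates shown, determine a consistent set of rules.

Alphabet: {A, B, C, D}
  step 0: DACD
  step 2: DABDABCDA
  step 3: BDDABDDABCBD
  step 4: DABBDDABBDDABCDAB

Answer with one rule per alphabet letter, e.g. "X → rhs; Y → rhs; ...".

  step 3 ⇒ step 4: BDDABDDABCBD ⇒ DA·B·B·D·DA·B·B·D·DA·BC·DA·B
    A ↦ D
    B ↦ DA
    C ↦ BC
    D ↦ B

A->D, B->DA, C->BC, D->B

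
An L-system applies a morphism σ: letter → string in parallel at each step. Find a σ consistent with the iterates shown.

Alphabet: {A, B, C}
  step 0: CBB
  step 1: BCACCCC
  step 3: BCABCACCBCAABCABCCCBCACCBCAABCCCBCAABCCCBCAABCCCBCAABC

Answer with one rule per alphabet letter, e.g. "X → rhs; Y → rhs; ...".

  step 0 ⇒ step 1: CBB ⇒ BCA·CC·CC
    B ↦ CC
    C ↦ BCA
    A ↦ ABC  (constrained at step 1)

A->ABC, B->CC, C->BCA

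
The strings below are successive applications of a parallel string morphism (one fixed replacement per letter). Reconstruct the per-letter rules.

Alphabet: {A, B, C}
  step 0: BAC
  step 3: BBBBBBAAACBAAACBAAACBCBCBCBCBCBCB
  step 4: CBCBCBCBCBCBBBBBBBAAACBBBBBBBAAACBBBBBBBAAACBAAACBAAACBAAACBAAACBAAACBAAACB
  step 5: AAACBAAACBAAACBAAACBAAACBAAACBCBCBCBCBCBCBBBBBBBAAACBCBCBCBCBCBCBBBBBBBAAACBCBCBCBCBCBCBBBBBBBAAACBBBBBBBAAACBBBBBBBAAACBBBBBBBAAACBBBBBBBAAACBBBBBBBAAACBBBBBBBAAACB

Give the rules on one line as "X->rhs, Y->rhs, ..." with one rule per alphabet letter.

  step 4 ⇒ step 5: CBCBCBCBCBCBBBBBBBAAACBBBBBBBAAACBBBBBBBAAACBAAACBAAACBAAACBAAACBAAACBAAACB ⇒ AAA·CB·AAA·CB·AAA·CB·AAA·CB·AAA·CB·AAA·CB·CB·CB·CB·CB·CB·CB·BB·BB·BB·AAA·CB·CB·CB·CB·CB·CB·CB·BB·BB·BB·AAA·CB·CB·CB·CB·CB·CB·CB·BB·BB·BB·AAA·CB·BB·BB·BB·AAA·CB·BB·BB·BB·AAA·CB·BB·BB·BB·AAA·CB·BB·BB·BB·AAA·CB·BB·BB·BB·AAA·CB·BB·BB·BB·AAA·CB
    A ↦ BB
    B ↦ CB
    C ↦ AAA

A->BB, B->CB, C->AAA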